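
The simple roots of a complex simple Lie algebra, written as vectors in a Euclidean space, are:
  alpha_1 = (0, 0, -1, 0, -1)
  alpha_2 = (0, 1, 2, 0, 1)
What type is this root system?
G_2

Compute the Cartan integers a_ij = 2(alpha_i, alpha_j)/(alpha_j, alpha_j); the resulting 2x2 Cartan matrix is
[[2, -1], [-3, 2]].
The roots have two lengths (squared-length ratio 3:1); the short ones are alpha_{1}. The associated Dynkin diagram is two nodes joined by a triple edge (G_2), so the type is G_2.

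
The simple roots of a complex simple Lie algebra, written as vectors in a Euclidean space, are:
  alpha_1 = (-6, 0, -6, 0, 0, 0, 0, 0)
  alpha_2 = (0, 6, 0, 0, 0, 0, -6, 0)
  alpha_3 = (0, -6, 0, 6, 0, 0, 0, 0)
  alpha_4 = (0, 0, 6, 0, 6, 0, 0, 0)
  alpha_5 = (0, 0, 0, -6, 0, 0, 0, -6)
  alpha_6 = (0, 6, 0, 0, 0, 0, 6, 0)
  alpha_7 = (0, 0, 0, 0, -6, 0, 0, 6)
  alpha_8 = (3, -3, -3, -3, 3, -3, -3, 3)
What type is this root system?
E_8

Compute the Cartan integers a_ij = 2(alpha_i, alpha_j)/(alpha_j, alpha_j); the resulting 8x8 Cartan matrix is
[[2, 0, 0, -1, 0, 0, 0, 0], [0, 2, -1, 0, 0, 0, 0, 0], [0, -1, 2, 0, -1, -1, 0, 0], [-1, 0, 0, 2, 0, 0, -1, 0], [0, 0, -1, 0, 2, 0, -1, 0], [0, 0, -1, 0, 0, 2, 0, -1], [0, 0, 0, -1, -1, 0, 2, 0], [0, 0, 0, 0, 0, -1, 0, 2]].
All simple roots have the same length, so the diagram is simply laced. The associated Dynkin diagram is a chain of 7 nodes with one extra node attached to the third node from one end (E_8), so the type is E_8.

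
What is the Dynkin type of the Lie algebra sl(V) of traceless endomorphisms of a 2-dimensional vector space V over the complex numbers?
This is sl(2), which has dimension 2^2 - 1 = 3 and rank 2 - 1 = 1 (a Cartan subalgebra is the diagonal traceless matrices). In the classification of classical Lie algebras, the special linear algebra sl(n+1) has type A_n; here n = 1, so the Dynkin diagram is a chain of 1 nodes with single edges (A_1). Hence the type is A_1.

A_1 (sl(2))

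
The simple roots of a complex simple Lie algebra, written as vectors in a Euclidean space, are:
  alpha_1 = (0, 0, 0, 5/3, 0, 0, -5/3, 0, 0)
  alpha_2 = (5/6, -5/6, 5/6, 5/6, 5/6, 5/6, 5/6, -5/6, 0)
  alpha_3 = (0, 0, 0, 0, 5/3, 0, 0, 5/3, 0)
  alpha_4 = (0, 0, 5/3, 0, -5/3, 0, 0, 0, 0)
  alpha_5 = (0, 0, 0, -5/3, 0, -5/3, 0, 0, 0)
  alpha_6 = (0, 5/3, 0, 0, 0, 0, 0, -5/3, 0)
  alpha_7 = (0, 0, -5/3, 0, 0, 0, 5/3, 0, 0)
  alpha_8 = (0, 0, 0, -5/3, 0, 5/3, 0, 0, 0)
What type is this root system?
Compute the Cartan integers a_ij = 2(alpha_i, alpha_j)/(alpha_j, alpha_j); the resulting 8x8 Cartan matrix is
[[2, 0, 0, 0, -1, 0, -1, -1], [0, 2, 0, 0, -1, 0, 0, 0], [0, 0, 2, -1, 0, -1, 0, 0], [0, 0, -1, 2, 0, 0, -1, 0], [-1, -1, 0, 0, 2, 0, 0, 0], [0, 0, -1, 0, 0, 2, 0, 0], [-1, 0, 0, -1, 0, 0, 2, 0], [-1, 0, 0, 0, 0, 0, 0, 2]].
All simple roots have the same length, so the diagram is simply laced. The associated Dynkin diagram is a chain of 7 nodes with one extra node attached to the third node from one end (E_8), so the type is E_8.

E_8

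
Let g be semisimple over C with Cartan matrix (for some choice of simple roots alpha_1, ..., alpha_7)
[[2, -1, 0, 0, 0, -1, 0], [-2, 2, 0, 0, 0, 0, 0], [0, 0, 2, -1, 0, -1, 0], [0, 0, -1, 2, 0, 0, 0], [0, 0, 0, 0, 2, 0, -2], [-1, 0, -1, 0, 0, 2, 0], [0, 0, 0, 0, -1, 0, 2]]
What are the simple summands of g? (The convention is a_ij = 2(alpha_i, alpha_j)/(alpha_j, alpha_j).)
B2 + C5

The diagram associated to this matrix has two connected components: the simple roots {alpha_5, alpha_7} form a chain of 2 nodes with a double edge at one end; the terminal node there is the unique short simple root (B_2), and {alpha_1, alpha_2, alpha_3, alpha_4, alpha_6} form a chain of 5 nodes with a double edge at one end; the terminal node there is the unique long simple root (C_5). A semisimple Lie algebra decomposes uniquely as the direct sum of simple ideals, one per connected component of its Dynkin diagram, so g ≅ B_2 ⊕ C_5 (dimension 10 + 55 = 65).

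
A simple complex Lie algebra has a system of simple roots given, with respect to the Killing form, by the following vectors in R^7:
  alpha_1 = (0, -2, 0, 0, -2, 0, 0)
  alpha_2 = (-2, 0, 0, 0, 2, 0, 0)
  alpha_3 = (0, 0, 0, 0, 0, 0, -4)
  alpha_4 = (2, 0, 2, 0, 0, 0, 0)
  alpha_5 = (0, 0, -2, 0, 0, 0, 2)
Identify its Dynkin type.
Compute the Cartan integers a_ij = 2(alpha_i, alpha_j)/(alpha_j, alpha_j); the resulting 5x5 Cartan matrix is
[[2, -1, 0, 0, 0], [-1, 2, 0, -1, 0], [0, 0, 2, 0, -2], [0, -1, 0, 2, -1], [0, 0, -1, -1, 2]].
The roots have two lengths (squared-length ratio 2:1); the short ones are alpha_{1,2,4,5}. The associated Dynkin diagram is a chain of 5 nodes with a double edge at one end; the terminal node there is the unique long simple root (C_5), so the type is C_5 (the algebra sp(10)).

C5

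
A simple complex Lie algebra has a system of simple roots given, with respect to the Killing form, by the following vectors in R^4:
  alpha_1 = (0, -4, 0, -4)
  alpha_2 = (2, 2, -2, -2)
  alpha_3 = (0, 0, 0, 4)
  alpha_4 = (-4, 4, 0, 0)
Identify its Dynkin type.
Compute the Cartan integers a_ij = 2(alpha_i, alpha_j)/(alpha_j, alpha_j); the resulting 4x4 Cartan matrix is
[[2, 0, -2, -1], [0, 2, -1, 0], [-1, -1, 2, 0], [-1, 0, 0, 2]].
The roots have two lengths (squared-length ratio 2:1); the short ones are alpha_{2,3}. The associated Dynkin diagram is a chain of 4 nodes with a double edge between the middle two (F_4), so the type is F_4.

F_4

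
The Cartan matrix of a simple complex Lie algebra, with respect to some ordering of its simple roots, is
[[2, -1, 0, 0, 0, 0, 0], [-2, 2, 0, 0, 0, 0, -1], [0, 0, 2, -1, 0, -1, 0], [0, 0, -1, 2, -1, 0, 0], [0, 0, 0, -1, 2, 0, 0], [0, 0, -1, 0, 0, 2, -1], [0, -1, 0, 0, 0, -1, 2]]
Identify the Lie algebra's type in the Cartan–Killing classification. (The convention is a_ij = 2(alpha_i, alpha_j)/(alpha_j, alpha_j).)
B7

The matrix has rank 7 with 2's on the diagonal. Reading the off-diagonal entries as Dynkin edges (a single edge where a_ij = a_ji = -1; a double or triple edge where a_ij * a_ji = 2 or 3), the diagram is a chain of 7 nodes with a double edge at one end; the terminal node there is the unique short simple root (B_7). One simple-root ordering that puts it in standard form is (alpha_5, alpha_4, alpha_3, alpha_6, alpha_7, alpha_2, alpha_1). So the algebra is type B_7, i.e. so(15).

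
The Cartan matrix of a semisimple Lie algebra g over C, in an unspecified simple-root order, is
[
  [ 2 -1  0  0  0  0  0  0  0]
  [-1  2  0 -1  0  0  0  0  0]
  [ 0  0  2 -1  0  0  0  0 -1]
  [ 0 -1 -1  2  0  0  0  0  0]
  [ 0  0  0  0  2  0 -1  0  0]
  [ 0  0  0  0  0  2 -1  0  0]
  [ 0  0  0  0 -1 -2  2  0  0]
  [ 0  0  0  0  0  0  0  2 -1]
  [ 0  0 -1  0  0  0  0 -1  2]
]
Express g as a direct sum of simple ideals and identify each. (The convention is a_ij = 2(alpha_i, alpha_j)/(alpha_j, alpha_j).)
The diagram associated to this matrix has two connected components: the simple roots {alpha_1, alpha_2, alpha_3, alpha_4, alpha_8, alpha_9} form a chain of 6 nodes with single edges (A_6), and {alpha_5, alpha_6, alpha_7} form a chain of 3 nodes with a double edge at one end; the terminal node there is the unique short simple root (B_3). A semisimple Lie algebra decomposes uniquely as the direct sum of simple ideals, one per connected component of its Dynkin diagram, so g ≅ A_6 ⊕ B_3 (dimension 48 + 21 = 69).

type A_6 + type B_3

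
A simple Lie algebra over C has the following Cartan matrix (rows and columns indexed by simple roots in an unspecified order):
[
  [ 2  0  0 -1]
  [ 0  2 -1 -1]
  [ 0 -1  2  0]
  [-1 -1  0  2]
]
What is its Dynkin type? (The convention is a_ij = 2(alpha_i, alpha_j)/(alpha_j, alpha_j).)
The matrix has rank 4 with 2's on the diagonal. Reading the off-diagonal entries as Dynkin edges (a single edge where a_ij = a_ji = -1; a double or triple edge where a_ij * a_ji = 2 or 3), the diagram is a chain of 4 nodes with single edges (A_4). One simple-root ordering that puts it in standard form is (alpha_3, alpha_2, alpha_4, alpha_1). So the algebra is type A_4, i.e. sl(5).

A4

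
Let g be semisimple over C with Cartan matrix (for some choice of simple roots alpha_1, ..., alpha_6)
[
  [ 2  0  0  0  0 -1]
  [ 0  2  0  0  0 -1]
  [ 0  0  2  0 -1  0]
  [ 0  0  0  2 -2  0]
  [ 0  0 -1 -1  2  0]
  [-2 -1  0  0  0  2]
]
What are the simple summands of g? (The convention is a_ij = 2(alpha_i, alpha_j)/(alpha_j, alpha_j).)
B_3 ⊕ C_3

The diagram associated to this matrix has two connected components: the simple roots {alpha_1, alpha_2, alpha_6} form a chain of 3 nodes with a double edge at one end; the terminal node there is the unique short simple root (B_3), and {alpha_3, alpha_4, alpha_5} form a chain of 3 nodes with a double edge at one end; the terminal node there is the unique long simple root (C_3). A semisimple Lie algebra decomposes uniquely as the direct sum of simple ideals, one per connected component of its Dynkin diagram, so g ≅ B_3 ⊕ C_3 (dimension 21 + 21 = 42).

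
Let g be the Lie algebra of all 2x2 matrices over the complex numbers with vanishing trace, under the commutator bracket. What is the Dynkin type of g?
This is sl(2), which has dimension 2^2 - 1 = 3 and rank 2 - 1 = 1 (a Cartan subalgebra is the diagonal traceless matrices). In the classification of classical Lie algebras, the special linear algebra sl(n+1) has type A_n; here n = 1, so the Dynkin diagram is a chain of 1 nodes with single edges (A_1). Hence the type is A_1.

type A_1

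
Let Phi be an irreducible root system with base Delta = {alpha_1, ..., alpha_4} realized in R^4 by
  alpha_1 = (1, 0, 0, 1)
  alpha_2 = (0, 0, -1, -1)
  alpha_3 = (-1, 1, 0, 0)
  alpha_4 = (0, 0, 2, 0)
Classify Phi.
Compute the Cartan integers a_ij = 2(alpha_i, alpha_j)/(alpha_j, alpha_j); the resulting 4x4 Cartan matrix is
[[2, -1, -1, 0], [-1, 2, 0, -1], [-1, 0, 2, 0], [0, -2, 0, 2]].
The roots have two lengths (squared-length ratio 2:1); the short ones are alpha_{1,2,3}. The associated Dynkin diagram is a chain of 4 nodes with a double edge at one end; the terminal node there is the unique long simple root (C_4), so the type is C_4 (the algebra sp(8)).

C_4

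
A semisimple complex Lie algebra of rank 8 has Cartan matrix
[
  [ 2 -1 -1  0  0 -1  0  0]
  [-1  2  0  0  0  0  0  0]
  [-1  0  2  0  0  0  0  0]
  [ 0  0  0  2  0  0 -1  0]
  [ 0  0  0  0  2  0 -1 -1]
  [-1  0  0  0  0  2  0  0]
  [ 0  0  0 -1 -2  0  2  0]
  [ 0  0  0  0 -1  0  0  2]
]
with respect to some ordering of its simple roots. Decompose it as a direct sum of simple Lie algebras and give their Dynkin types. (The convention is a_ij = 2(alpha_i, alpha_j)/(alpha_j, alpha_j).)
The diagram associated to this matrix has two connected components: the simple roots {alpha_1, alpha_2, alpha_3, alpha_6} form a chain of 2 nodes with a fork of two nodes at one end (D_4), and {alpha_4, alpha_5, alpha_7, alpha_8} form a chain of 4 nodes with a double edge between the middle two (F_4). A semisimple Lie algebra decomposes uniquely as the direct sum of simple ideals, one per connected component of its Dynkin diagram, so g ≅ D_4 ⊕ F_4 (dimension 28 + 52 = 80).

type D_4 ⊕ type F_4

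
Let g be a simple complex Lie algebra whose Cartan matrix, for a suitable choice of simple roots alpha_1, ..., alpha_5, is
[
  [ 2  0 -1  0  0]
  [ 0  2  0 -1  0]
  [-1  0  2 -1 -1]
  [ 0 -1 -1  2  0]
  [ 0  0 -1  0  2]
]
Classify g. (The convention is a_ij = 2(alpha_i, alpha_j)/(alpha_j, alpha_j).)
The matrix has rank 5 with 2's on the diagonal. Reading the off-diagonal entries as Dynkin edges (a single edge where a_ij = a_ji = -1; a double or triple edge where a_ij * a_ji = 2 or 3), the diagram is a chain of 3 nodes with a fork of two nodes at one end (D_5). One simple-root ordering that puts it in standard form is (alpha_2, alpha_4, alpha_3, alpha_5, alpha_1). So the algebra is type D_5, i.e. so(10).

type D_5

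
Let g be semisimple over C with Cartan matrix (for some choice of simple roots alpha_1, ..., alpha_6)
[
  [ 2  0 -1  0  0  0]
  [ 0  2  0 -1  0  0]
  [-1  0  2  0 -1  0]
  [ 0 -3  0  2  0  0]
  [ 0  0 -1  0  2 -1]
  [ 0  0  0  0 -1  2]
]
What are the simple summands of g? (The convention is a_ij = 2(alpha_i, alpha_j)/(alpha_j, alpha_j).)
The diagram associated to this matrix has two connected components: the simple roots {alpha_1, alpha_3, alpha_5, alpha_6} form a chain of 4 nodes with single edges (A_4), and {alpha_2, alpha_4} form two nodes joined by a triple edge (G_2). A semisimple Lie algebra decomposes uniquely as the direct sum of simple ideals, one per connected component of its Dynkin diagram, so g ≅ A_4 ⊕ G_2 (dimension 24 + 14 = 38).

A_4 + G_2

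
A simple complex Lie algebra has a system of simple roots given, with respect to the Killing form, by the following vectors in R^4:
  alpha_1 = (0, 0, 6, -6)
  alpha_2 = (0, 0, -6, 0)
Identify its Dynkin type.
B_2 (so(5))

Compute the Cartan integers a_ij = 2(alpha_i, alpha_j)/(alpha_j, alpha_j); the resulting 2x2 Cartan matrix is
[[2, -2], [-1, 2]].
The roots have two lengths (squared-length ratio 2:1); the short ones are alpha_{2}. The associated Dynkin diagram is a chain of 2 nodes with a double edge at one end; the terminal node there is the unique short simple root (B_2), so the type is B_2 (the algebra so(5)).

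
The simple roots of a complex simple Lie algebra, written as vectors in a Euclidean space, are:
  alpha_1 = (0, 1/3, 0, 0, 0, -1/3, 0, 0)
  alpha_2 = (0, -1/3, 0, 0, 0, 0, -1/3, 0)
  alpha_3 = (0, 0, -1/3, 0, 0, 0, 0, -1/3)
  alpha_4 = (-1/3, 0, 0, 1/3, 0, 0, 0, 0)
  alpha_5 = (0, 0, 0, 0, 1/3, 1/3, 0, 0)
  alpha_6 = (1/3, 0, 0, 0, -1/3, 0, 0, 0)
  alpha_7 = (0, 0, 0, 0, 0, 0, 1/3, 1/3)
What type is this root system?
Compute the Cartan integers a_ij = 2(alpha_i, alpha_j)/(alpha_j, alpha_j); the resulting 7x7 Cartan matrix is
[[2, -1, 0, 0, -1, 0, 0], [-1, 2, 0, 0, 0, 0, -1], [0, 0, 2, 0, 0, 0, -1], [0, 0, 0, 2, 0, -1, 0], [-1, 0, 0, 0, 2, -1, 0], [0, 0, 0, -1, -1, 2, 0], [0, -1, -1, 0, 0, 0, 2]].
All simple roots have the same length, so the diagram is simply laced. The associated Dynkin diagram is a chain of 7 nodes with single edges (A_7), so the type is A_7 (the algebra sl(8)).

type A_7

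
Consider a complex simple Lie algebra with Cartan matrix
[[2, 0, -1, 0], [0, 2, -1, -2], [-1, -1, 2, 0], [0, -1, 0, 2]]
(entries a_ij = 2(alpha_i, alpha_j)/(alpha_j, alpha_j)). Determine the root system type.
type B_4

The matrix has rank 4 with 2's on the diagonal. Reading the off-diagonal entries as Dynkin edges (a single edge where a_ij = a_ji = -1; a double or triple edge where a_ij * a_ji = 2 or 3), the diagram is a chain of 4 nodes with a double edge at one end; the terminal node there is the unique short simple root (B_4). One simple-root ordering that puts it in standard form is (alpha_1, alpha_3, alpha_2, alpha_4). So the algebra is type B_4, i.e. so(9).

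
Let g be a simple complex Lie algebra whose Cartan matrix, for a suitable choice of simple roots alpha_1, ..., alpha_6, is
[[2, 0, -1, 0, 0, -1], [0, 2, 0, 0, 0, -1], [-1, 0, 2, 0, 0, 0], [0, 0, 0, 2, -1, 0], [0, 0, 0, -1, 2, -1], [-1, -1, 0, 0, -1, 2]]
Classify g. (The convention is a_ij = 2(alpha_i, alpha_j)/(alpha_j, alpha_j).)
The matrix has rank 6 with 2's on the diagonal. Reading the off-diagonal entries as Dynkin edges (a single edge where a_ij = a_ji = -1; a double or triple edge where a_ij * a_ji = 2 or 3), the diagram is a chain of 5 nodes with one extra node attached to the third node from one end (E_6). One simple-root ordering that puts it in standard form is (alpha_3, alpha_2, alpha_1, alpha_6, alpha_5, alpha_4). So the algebra is type E_6.

type E_6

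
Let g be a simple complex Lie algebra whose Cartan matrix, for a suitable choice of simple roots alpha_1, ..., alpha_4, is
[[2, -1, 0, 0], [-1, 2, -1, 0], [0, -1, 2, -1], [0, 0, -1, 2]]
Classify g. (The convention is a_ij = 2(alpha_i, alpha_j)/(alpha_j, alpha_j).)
A_4 (sl(5))

The matrix has rank 4 with 2's on the diagonal. Reading the off-diagonal entries as Dynkin edges (a single edge where a_ij = a_ji = -1; a double or triple edge where a_ij * a_ji = 2 or 3), the diagram is a chain of 4 nodes with single edges (A_4). One simple-root ordering that puts it in standard form is (alpha_4, alpha_3, alpha_2, alpha_1). So the algebra is type A_4, i.e. sl(5).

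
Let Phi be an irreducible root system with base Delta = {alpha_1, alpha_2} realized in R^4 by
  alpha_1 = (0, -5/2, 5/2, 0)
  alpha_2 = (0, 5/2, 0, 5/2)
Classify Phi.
Compute the Cartan integers a_ij = 2(alpha_i, alpha_j)/(alpha_j, alpha_j); the resulting 2x2 Cartan matrix is
[[2, -1], [-1, 2]].
All simple roots have the same length, so the diagram is simply laced. The associated Dynkin diagram is a chain of 2 nodes with single edges (A_2), so the type is A_2 (the algebra sl(3)).

type A_2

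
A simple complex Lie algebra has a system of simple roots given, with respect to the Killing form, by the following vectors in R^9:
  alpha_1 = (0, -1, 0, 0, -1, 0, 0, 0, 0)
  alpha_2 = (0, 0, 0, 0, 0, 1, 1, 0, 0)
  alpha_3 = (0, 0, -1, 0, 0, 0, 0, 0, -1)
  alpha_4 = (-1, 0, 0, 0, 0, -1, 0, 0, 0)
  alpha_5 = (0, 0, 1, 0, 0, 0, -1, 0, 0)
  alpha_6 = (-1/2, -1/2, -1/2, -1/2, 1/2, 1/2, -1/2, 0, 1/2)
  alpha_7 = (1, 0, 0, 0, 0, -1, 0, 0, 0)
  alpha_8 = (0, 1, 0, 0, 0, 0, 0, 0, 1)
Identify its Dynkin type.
Compute the Cartan integers a_ij = 2(alpha_i, alpha_j)/(alpha_j, alpha_j); the resulting 8x8 Cartan matrix is
[[2, 0, 0, 0, 0, 0, 0, -1], [0, 2, 0, -1, -1, 0, -1, 0], [0, 0, 2, 0, -1, 0, 0, -1], [0, -1, 0, 2, 0, 0, 0, 0], [0, -1, -1, 0, 2, 0, 0, 0], [0, 0, 0, 0, 0, 2, -1, 0], [0, -1, 0, 0, 0, -1, 2, 0], [-1, 0, -1, 0, 0, 0, 0, 2]].
All simple roots have the same length, so the diagram is simply laced. The associated Dynkin diagram is a chain of 7 nodes with one extra node attached to the third node from one end (E_8), so the type is E_8.

E_8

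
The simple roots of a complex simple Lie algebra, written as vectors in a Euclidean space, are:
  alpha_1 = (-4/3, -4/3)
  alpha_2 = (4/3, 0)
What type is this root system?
Compute the Cartan integers a_ij = 2(alpha_i, alpha_j)/(alpha_j, alpha_j); the resulting 2x2 Cartan matrix is
[[2, -2], [-1, 2]].
The roots have two lengths (squared-length ratio 2:1); the short ones are alpha_{2}. The associated Dynkin diagram is a chain of 2 nodes with a double edge at one end; the terminal node there is the unique short simple root (B_2), so the type is B_2 (the algebra so(5)).

B_2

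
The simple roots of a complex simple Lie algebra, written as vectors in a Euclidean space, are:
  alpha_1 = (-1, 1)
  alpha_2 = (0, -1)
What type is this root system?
Compute the Cartan integers a_ij = 2(alpha_i, alpha_j)/(alpha_j, alpha_j); the resulting 2x2 Cartan matrix is
[[2, -2], [-1, 2]].
The roots have two lengths (squared-length ratio 2:1); the short ones are alpha_{2}. The associated Dynkin diagram is a chain of 2 nodes with a double edge at one end; the terminal node there is the unique short simple root (B_2), so the type is B_2 (the algebra so(5)).

type B_2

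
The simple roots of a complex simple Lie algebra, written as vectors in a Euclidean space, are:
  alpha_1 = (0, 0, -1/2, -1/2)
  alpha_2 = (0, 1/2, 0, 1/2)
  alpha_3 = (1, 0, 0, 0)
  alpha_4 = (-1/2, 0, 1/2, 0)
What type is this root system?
C_4 (sp(8))

Compute the Cartan integers a_ij = 2(alpha_i, alpha_j)/(alpha_j, alpha_j); the resulting 4x4 Cartan matrix is
[[2, -1, 0, -1], [-1, 2, 0, 0], [0, 0, 2, -2], [-1, 0, -1, 2]].
The roots have two lengths (squared-length ratio 2:1); the short ones are alpha_{1,2,4}. The associated Dynkin diagram is a chain of 4 nodes with a double edge at one end; the terminal node there is the unique long simple root (C_4), so the type is C_4 (the algebra sp(8)).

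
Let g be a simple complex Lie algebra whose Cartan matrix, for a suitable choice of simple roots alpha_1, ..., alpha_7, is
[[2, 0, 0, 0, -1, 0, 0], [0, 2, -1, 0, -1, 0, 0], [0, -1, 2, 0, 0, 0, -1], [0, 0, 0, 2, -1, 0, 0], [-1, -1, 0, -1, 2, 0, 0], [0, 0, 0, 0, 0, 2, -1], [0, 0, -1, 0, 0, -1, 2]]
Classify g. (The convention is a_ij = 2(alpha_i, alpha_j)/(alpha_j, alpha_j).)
The matrix has rank 7 with 2's on the diagonal. Reading the off-diagonal entries as Dynkin edges (a single edge where a_ij = a_ji = -1; a double or triple edge where a_ij * a_ji = 2 or 3), the diagram is a chain of 5 nodes with a fork of two nodes at one end (D_7). One simple-root ordering that puts it in standard form is (alpha_6, alpha_7, alpha_3, alpha_2, alpha_5, alpha_1, alpha_4). So the algebra is type D_7, i.e. so(14).

D7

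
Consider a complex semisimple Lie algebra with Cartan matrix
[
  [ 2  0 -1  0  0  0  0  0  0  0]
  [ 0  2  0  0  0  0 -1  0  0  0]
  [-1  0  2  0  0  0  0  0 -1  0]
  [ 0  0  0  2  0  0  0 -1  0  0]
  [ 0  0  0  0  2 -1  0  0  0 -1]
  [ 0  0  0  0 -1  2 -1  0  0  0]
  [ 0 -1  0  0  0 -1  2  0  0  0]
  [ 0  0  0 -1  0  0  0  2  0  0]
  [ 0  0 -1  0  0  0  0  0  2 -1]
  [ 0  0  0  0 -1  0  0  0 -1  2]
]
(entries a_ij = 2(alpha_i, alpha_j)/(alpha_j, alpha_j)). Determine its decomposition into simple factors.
A_2 (sl(3)) ⊕ A_8 (sl(9))

The diagram associated to this matrix has two connected components: the simple roots {alpha_4, alpha_8} form a chain of 2 nodes with single edges (A_2), and {alpha_1, alpha_2, alpha_3, alpha_5, alpha_6, alpha_7, alpha_9, alpha_10} form a chain of 8 nodes with single edges (A_8). A semisimple Lie algebra decomposes uniquely as the direct sum of simple ideals, one per connected component of its Dynkin diagram, so g ≅ A_2 ⊕ A_8 (dimension 8 + 80 = 88).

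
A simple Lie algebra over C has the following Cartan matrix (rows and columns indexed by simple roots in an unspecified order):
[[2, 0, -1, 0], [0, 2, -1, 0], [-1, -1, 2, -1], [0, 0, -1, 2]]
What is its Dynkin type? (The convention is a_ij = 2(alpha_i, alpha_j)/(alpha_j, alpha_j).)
The matrix has rank 4 with 2's on the diagonal. Reading the off-diagonal entries as Dynkin edges (a single edge where a_ij = a_ji = -1; a double or triple edge where a_ij * a_ji = 2 or 3), the diagram is a chain of 2 nodes with a fork of two nodes at one end (D_4). One simple-root ordering that puts it in standard form is (alpha_1, alpha_3, alpha_2, alpha_4). So the algebra is type D_4, i.e. so(8).

D_4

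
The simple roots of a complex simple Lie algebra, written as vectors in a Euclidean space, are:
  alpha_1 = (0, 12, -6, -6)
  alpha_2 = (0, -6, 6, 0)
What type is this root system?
G_2

Compute the Cartan integers a_ij = 2(alpha_i, alpha_j)/(alpha_j, alpha_j); the resulting 2x2 Cartan matrix is
[[2, -3], [-1, 2]].
The roots have two lengths (squared-length ratio 3:1); the short ones are alpha_{2}. The associated Dynkin diagram is two nodes joined by a triple edge (G_2), so the type is G_2.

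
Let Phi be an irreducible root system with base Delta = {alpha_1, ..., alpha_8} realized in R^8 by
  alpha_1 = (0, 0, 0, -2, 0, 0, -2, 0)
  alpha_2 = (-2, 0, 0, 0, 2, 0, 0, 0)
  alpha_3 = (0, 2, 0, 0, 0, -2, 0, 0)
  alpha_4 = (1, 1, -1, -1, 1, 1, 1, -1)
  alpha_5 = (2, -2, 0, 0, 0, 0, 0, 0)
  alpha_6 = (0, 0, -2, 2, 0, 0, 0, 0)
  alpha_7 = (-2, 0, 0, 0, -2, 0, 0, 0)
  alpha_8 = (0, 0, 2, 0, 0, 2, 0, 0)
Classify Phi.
Compute the Cartan integers a_ij = 2(alpha_i, alpha_j)/(alpha_j, alpha_j); the resulting 8x8 Cartan matrix is
[[2, 0, 0, 0, 0, -1, 0, 0], [0, 2, 0, 0, -1, 0, 0, 0], [0, 0, 2, 0, -1, 0, 0, -1], [0, 0, 0, 2, 0, 0, -1, 0], [0, -1, -1, 0, 2, 0, -1, 0], [-1, 0, 0, 0, 0, 2, 0, -1], [0, 0, 0, -1, -1, 0, 2, 0], [0, 0, -1, 0, 0, -1, 0, 2]].
All simple roots have the same length, so the diagram is simply laced. The associated Dynkin diagram is a chain of 7 nodes with one extra node attached to the third node from one end (E_8), so the type is E_8.

type E_8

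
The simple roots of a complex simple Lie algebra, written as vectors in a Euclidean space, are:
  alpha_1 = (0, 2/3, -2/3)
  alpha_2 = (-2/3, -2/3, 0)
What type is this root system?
type A_2

Compute the Cartan integers a_ij = 2(alpha_i, alpha_j)/(alpha_j, alpha_j); the resulting 2x2 Cartan matrix is
[[2, -1], [-1, 2]].
All simple roots have the same length, so the diagram is simply laced. The associated Dynkin diagram is a chain of 2 nodes with single edges (A_2), so the type is A_2 (the algebra sl(3)).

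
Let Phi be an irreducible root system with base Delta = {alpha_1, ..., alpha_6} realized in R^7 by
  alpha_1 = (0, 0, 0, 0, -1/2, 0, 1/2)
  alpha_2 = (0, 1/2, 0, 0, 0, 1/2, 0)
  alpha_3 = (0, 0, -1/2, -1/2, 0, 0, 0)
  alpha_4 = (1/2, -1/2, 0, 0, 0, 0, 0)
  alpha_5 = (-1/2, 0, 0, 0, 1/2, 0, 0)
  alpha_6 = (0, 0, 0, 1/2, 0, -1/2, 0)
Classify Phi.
Compute the Cartan integers a_ij = 2(alpha_i, alpha_j)/(alpha_j, alpha_j); the resulting 6x6 Cartan matrix is
[[2, 0, 0, 0, -1, 0], [0, 2, 0, -1, 0, -1], [0, 0, 2, 0, 0, -1], [0, -1, 0, 2, -1, 0], [-1, 0, 0, -1, 2, 0], [0, -1, -1, 0, 0, 2]].
All simple roots have the same length, so the diagram is simply laced. The associated Dynkin diagram is a chain of 6 nodes with single edges (A_6), so the type is A_6 (the algebra sl(7)).

A6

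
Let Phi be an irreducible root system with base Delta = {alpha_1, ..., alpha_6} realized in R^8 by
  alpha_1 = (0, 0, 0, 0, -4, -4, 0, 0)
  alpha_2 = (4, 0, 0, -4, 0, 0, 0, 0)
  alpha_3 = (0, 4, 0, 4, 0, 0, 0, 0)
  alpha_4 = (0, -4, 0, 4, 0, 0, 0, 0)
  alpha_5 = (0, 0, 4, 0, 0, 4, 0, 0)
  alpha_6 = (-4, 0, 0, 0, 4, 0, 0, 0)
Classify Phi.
Compute the Cartan integers a_ij = 2(alpha_i, alpha_j)/(alpha_j, alpha_j); the resulting 6x6 Cartan matrix is
[[2, 0, 0, 0, -1, -1], [0, 2, -1, -1, 0, -1], [0, -1, 2, 0, 0, 0], [0, -1, 0, 2, 0, 0], [-1, 0, 0, 0, 2, 0], [-1, -1, 0, 0, 0, 2]].
All simple roots have the same length, so the diagram is simply laced. The associated Dynkin diagram is a chain of 4 nodes with a fork of two nodes at one end (D_6), so the type is D_6 (the algebra so(12)).

D6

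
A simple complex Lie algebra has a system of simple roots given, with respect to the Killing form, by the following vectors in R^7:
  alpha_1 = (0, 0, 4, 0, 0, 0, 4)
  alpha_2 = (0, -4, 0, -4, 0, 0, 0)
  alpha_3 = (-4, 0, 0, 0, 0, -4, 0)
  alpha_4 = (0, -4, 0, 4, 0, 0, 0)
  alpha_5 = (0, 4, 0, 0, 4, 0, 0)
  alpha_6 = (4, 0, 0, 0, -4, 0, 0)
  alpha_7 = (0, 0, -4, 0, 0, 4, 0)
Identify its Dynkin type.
D7

Compute the Cartan integers a_ij = 2(alpha_i, alpha_j)/(alpha_j, alpha_j); the resulting 7x7 Cartan matrix is
[[2, 0, 0, 0, 0, 0, -1], [0, 2, 0, 0, -1, 0, 0], [0, 0, 2, 0, 0, -1, -1], [0, 0, 0, 2, -1, 0, 0], [0, -1, 0, -1, 2, -1, 0], [0, 0, -1, 0, -1, 2, 0], [-1, 0, -1, 0, 0, 0, 2]].
All simple roots have the same length, so the diagram is simply laced. The associated Dynkin diagram is a chain of 5 nodes with a fork of two nodes at one end (D_7), so the type is D_7 (the algebra so(14)).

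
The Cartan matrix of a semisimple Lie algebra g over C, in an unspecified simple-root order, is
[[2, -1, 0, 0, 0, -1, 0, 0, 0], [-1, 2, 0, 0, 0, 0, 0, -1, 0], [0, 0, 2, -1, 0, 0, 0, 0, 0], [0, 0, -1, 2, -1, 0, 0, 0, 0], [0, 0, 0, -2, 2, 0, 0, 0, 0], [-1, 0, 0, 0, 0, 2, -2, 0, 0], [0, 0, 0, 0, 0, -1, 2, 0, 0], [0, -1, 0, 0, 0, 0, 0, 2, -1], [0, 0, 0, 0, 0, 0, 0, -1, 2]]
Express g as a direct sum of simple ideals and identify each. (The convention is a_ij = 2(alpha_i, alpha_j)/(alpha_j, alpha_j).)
B_6 ⊕ C_3

The diagram associated to this matrix has two connected components: the simple roots {alpha_1, alpha_2, alpha_6, alpha_7, alpha_8, alpha_9} form a chain of 6 nodes with a double edge at one end; the terminal node there is the unique short simple root (B_6), and {alpha_3, alpha_4, alpha_5} form a chain of 3 nodes with a double edge at one end; the terminal node there is the unique long simple root (C_3). A semisimple Lie algebra decomposes uniquely as the direct sum of simple ideals, one per connected component of its Dynkin diagram, so g ≅ B_6 ⊕ C_3 (dimension 78 + 21 = 99).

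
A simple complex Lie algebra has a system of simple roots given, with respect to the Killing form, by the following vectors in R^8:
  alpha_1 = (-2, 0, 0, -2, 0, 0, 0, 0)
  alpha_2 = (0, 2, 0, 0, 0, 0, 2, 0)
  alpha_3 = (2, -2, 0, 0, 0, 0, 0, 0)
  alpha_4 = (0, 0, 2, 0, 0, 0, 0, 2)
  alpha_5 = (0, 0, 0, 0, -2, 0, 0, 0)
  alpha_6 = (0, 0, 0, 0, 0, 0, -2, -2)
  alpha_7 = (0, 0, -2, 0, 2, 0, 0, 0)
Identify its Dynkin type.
B7

Compute the Cartan integers a_ij = 2(alpha_i, alpha_j)/(alpha_j, alpha_j); the resulting 7x7 Cartan matrix is
[[2, 0, -1, 0, 0, 0, 0], [0, 2, -1, 0, 0, -1, 0], [-1, -1, 2, 0, 0, 0, 0], [0, 0, 0, 2, 0, -1, -1], [0, 0, 0, 0, 2, 0, -1], [0, -1, 0, -1, 0, 2, 0], [0, 0, 0, -1, -2, 0, 2]].
The roots have two lengths (squared-length ratio 2:1); the short ones are alpha_{5}. The associated Dynkin diagram is a chain of 7 nodes with a double edge at one end; the terminal node there is the unique short simple root (B_7), so the type is B_7 (the algebra so(15)).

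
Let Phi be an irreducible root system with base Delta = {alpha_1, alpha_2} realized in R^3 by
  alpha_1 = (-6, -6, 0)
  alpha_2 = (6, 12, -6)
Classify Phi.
Compute the Cartan integers a_ij = 2(alpha_i, alpha_j)/(alpha_j, alpha_j); the resulting 2x2 Cartan matrix is
[[2, -1], [-3, 2]].
The roots have two lengths (squared-length ratio 3:1); the short ones are alpha_{1}. The associated Dynkin diagram is two nodes joined by a triple edge (G_2), so the type is G_2.

type G_2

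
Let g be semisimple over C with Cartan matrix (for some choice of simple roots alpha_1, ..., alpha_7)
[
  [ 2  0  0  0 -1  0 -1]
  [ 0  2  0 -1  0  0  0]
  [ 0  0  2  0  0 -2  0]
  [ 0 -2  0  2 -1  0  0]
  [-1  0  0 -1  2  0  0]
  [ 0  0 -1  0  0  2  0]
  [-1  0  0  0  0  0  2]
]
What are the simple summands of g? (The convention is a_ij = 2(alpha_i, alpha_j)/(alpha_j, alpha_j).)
type B_2 + type B_5

The diagram associated to this matrix has two connected components: the simple roots {alpha_3, alpha_6} form a chain of 2 nodes with a double edge at one end; the terminal node there is the unique short simple root (B_2), and {alpha_1, alpha_2, alpha_4, alpha_5, alpha_7} form a chain of 5 nodes with a double edge at one end; the terminal node there is the unique short simple root (B_5). A semisimple Lie algebra decomposes uniquely as the direct sum of simple ideals, one per connected component of its Dynkin diagram, so g ≅ B_2 ⊕ B_5 (dimension 10 + 55 = 65).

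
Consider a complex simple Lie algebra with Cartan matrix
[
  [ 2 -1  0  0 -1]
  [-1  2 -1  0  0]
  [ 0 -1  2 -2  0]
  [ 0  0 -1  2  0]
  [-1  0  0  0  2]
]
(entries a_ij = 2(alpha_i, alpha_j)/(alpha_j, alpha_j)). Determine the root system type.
The matrix has rank 5 with 2's on the diagonal. Reading the off-diagonal entries as Dynkin edges (a single edge where a_ij = a_ji = -1; a double or triple edge where a_ij * a_ji = 2 or 3), the diagram is a chain of 5 nodes with a double edge at one end; the terminal node there is the unique short simple root (B_5). One simple-root ordering that puts it in standard form is (alpha_5, alpha_1, alpha_2, alpha_3, alpha_4). So the algebra is type B_5, i.e. so(11).

B_5 (so(11))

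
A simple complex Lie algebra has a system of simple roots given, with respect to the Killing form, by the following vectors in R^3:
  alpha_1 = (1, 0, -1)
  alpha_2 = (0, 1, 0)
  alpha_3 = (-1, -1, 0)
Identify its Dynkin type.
Compute the Cartan integers a_ij = 2(alpha_i, alpha_j)/(alpha_j, alpha_j); the resulting 3x3 Cartan matrix is
[[2, 0, -1], [0, 2, -1], [-1, -2, 2]].
The roots have two lengths (squared-length ratio 2:1); the short ones are alpha_{2}. The associated Dynkin diagram is a chain of 3 nodes with a double edge at one end; the terminal node there is the unique short simple root (B_3), so the type is B_3 (the algebra so(7)).

B_3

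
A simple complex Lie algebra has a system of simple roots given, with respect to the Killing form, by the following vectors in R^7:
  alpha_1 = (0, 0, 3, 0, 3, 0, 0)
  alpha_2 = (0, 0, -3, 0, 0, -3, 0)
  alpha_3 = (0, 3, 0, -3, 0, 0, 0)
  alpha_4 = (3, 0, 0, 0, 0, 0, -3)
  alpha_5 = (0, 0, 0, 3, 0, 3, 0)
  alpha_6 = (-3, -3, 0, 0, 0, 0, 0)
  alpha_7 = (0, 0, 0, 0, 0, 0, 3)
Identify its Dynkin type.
Compute the Cartan integers a_ij = 2(alpha_i, alpha_j)/(alpha_j, alpha_j); the resulting 7x7 Cartan matrix is
[[2, -1, 0, 0, 0, 0, 0], [-1, 2, 0, 0, -1, 0, 0], [0, 0, 2, 0, -1, -1, 0], [0, 0, 0, 2, 0, -1, -2], [0, -1, -1, 0, 2, 0, 0], [0, 0, -1, -1, 0, 2, 0], [0, 0, 0, -1, 0, 0, 2]].
The roots have two lengths (squared-length ratio 2:1); the short ones are alpha_{7}. The associated Dynkin diagram is a chain of 7 nodes with a double edge at one end; the terminal node there is the unique short simple root (B_7), so the type is B_7 (the algebra so(15)).

B_7 (so(15))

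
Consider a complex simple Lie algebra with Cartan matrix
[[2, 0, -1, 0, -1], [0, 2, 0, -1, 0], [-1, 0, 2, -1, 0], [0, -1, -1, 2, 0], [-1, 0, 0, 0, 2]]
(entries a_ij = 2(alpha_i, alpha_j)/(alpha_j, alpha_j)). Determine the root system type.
type A_5

The matrix has rank 5 with 2's on the diagonal. Reading the off-diagonal entries as Dynkin edges (a single edge where a_ij = a_ji = -1; a double or triple edge where a_ij * a_ji = 2 or 3), the diagram is a chain of 5 nodes with single edges (A_5). One simple-root ordering that puts it in standard form is (alpha_5, alpha_1, alpha_3, alpha_4, alpha_2). So the algebra is type A_5, i.e. sl(6).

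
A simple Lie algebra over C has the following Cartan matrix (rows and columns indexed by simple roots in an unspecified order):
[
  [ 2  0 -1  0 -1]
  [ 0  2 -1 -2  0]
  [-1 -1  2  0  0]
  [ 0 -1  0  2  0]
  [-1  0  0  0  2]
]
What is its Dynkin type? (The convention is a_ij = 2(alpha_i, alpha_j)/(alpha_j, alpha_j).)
type B_5

The matrix has rank 5 with 2's on the diagonal. Reading the off-diagonal entries as Dynkin edges (a single edge where a_ij = a_ji = -1; a double or triple edge where a_ij * a_ji = 2 or 3), the diagram is a chain of 5 nodes with a double edge at one end; the terminal node there is the unique short simple root (B_5). One simple-root ordering that puts it in standard form is (alpha_5, alpha_1, alpha_3, alpha_2, alpha_4). So the algebra is type B_5, i.e. so(11).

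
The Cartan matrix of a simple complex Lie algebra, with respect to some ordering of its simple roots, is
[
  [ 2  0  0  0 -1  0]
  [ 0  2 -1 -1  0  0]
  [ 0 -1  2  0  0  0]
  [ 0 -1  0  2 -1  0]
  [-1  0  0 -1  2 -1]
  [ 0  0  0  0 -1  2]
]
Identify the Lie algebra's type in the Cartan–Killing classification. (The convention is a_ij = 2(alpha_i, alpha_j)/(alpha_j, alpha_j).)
The matrix has rank 6 with 2's on the diagonal. Reading the off-diagonal entries as Dynkin edges (a single edge where a_ij = a_ji = -1; a double or triple edge where a_ij * a_ji = 2 or 3), the diagram is a chain of 4 nodes with a fork of two nodes at one end (D_6). One simple-root ordering that puts it in standard form is (alpha_3, alpha_2, alpha_4, alpha_5, alpha_1, alpha_6). So the algebra is type D_6, i.e. so(12).

D_6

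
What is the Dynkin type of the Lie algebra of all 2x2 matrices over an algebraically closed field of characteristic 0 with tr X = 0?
A_1 (sl(2))

This is sl(2), which has dimension 2^2 - 1 = 3 and rank 2 - 1 = 1 (a Cartan subalgebra is the diagonal traceless matrices). In the classification of classical Lie algebras, the special linear algebra sl(n+1) has type A_n; here n = 1, so the Dynkin diagram is a chain of 1 nodes with single edges (A_1). Hence the type is A_1.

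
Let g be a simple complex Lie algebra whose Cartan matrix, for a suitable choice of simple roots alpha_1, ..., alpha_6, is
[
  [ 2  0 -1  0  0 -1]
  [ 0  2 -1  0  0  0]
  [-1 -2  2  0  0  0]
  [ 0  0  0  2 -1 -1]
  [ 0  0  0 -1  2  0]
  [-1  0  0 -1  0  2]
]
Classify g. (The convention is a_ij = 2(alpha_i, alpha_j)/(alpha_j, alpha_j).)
B6

The matrix has rank 6 with 2's on the diagonal. Reading the off-diagonal entries as Dynkin edges (a single edge where a_ij = a_ji = -1; a double or triple edge where a_ij * a_ji = 2 or 3), the diagram is a chain of 6 nodes with a double edge at one end; the terminal node there is the unique short simple root (B_6). One simple-root ordering that puts it in standard form is (alpha_5, alpha_4, alpha_6, alpha_1, alpha_3, alpha_2). So the algebra is type B_6, i.e. so(13).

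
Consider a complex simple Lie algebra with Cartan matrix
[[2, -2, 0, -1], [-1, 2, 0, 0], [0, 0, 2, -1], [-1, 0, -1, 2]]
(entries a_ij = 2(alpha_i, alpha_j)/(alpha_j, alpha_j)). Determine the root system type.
The matrix has rank 4 with 2's on the diagonal. Reading the off-diagonal entries as Dynkin edges (a single edge where a_ij = a_ji = -1; a double or triple edge where a_ij * a_ji = 2 or 3), the diagram is a chain of 4 nodes with a double edge at one end; the terminal node there is the unique short simple root (B_4). One simple-root ordering that puts it in standard form is (alpha_3, alpha_4, alpha_1, alpha_2). So the algebra is type B_4, i.e. so(9).

B_4 (so(9))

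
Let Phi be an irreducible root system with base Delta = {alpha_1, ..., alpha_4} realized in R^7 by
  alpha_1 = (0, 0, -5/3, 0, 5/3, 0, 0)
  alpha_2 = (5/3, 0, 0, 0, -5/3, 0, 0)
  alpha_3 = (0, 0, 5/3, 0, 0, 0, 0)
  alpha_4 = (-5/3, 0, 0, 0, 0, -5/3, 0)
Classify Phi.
B4

Compute the Cartan integers a_ij = 2(alpha_i, alpha_j)/(alpha_j, alpha_j); the resulting 4x4 Cartan matrix is
[[2, -1, -2, 0], [-1, 2, 0, -1], [-1, 0, 2, 0], [0, -1, 0, 2]].
The roots have two lengths (squared-length ratio 2:1); the short ones are alpha_{3}. The associated Dynkin diagram is a chain of 4 nodes with a double edge at one end; the terminal node there is the unique short simple root (B_4), so the type is B_4 (the algebra so(9)).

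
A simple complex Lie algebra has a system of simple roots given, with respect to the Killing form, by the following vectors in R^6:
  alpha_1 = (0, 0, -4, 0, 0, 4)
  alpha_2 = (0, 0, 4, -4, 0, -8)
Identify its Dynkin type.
type G_2

Compute the Cartan integers a_ij = 2(alpha_i, alpha_j)/(alpha_j, alpha_j); the resulting 2x2 Cartan matrix is
[[2, -1], [-3, 2]].
The roots have two lengths (squared-length ratio 3:1); the short ones are alpha_{1}. The associated Dynkin diagram is two nodes joined by a triple edge (G_2), so the type is G_2.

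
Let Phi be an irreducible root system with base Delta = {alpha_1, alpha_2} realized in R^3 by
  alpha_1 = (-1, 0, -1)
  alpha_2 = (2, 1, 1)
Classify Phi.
Compute the Cartan integers a_ij = 2(alpha_i, alpha_j)/(alpha_j, alpha_j); the resulting 2x2 Cartan matrix is
[[2, -1], [-3, 2]].
The roots have two lengths (squared-length ratio 3:1); the short ones are alpha_{1}. The associated Dynkin diagram is two nodes joined by a triple edge (G_2), so the type is G_2.

G_2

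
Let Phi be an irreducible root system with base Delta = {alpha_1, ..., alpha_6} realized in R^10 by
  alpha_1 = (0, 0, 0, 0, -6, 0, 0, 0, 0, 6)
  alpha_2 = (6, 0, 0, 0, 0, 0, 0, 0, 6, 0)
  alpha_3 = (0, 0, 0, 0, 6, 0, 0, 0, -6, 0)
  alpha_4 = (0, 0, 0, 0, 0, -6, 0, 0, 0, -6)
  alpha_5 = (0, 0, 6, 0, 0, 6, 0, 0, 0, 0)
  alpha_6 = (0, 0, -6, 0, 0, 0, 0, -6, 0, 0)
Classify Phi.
A6

Compute the Cartan integers a_ij = 2(alpha_i, alpha_j)/(alpha_j, alpha_j); the resulting 6x6 Cartan matrix is
[[2, 0, -1, -1, 0, 0], [0, 2, -1, 0, 0, 0], [-1, -1, 2, 0, 0, 0], [-1, 0, 0, 2, -1, 0], [0, 0, 0, -1, 2, -1], [0, 0, 0, 0, -1, 2]].
All simple roots have the same length, so the diagram is simply laced. The associated Dynkin diagram is a chain of 6 nodes with single edges (A_6), so the type is A_6 (the algebra sl(7)).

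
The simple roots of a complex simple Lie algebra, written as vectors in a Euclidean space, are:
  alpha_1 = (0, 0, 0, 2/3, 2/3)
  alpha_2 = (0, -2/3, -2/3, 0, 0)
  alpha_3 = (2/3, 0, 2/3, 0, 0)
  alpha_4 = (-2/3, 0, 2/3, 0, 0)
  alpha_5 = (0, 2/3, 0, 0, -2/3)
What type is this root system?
Compute the Cartan integers a_ij = 2(alpha_i, alpha_j)/(alpha_j, alpha_j); the resulting 5x5 Cartan matrix is
[[2, 0, 0, 0, -1], [0, 2, -1, -1, -1], [0, -1, 2, 0, 0], [0, -1, 0, 2, 0], [-1, -1, 0, 0, 2]].
All simple roots have the same length, so the diagram is simply laced. The associated Dynkin diagram is a chain of 3 nodes with a fork of two nodes at one end (D_5), so the type is D_5 (the algebra so(10)).

D_5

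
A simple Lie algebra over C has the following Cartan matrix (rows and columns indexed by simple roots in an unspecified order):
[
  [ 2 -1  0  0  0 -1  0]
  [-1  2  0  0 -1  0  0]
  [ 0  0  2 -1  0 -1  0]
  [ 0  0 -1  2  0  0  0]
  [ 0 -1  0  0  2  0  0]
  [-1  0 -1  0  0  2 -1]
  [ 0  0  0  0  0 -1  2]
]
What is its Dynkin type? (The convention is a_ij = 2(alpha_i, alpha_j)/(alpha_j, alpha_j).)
type E_7

The matrix has rank 7 with 2's on the diagonal. Reading the off-diagonal entries as Dynkin edges (a single edge where a_ij = a_ji = -1; a double or triple edge where a_ij * a_ji = 2 or 3), the diagram is a chain of 6 nodes with one extra node attached to the third node from one end (E_7). One simple-root ordering that puts it in standard form is (alpha_4, alpha_7, alpha_3, alpha_6, alpha_1, alpha_2, alpha_5). So the algebra is type E_7.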